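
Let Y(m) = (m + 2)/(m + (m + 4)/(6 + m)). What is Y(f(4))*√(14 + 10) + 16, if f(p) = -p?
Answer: 16 + √6 ≈ 18.449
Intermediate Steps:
Y(m) = (2 + m)/(m + (4 + m)/(6 + m))
Y(f(4))*√(14 + 10) + 16 = ((12 + (-1*4)² + 8*(-1*4))/(4 + (-1*4)² + 7*(-1*4)))*√(14 + 10) + 16 = ((12 + (-4)² + 8*(-4))/(4 + (-4)² + 7*(-4)))*√24 + 16 = ((12 + 16 - 32)/(4 + 16 - 28))*(2*√6) + 16 = (-4/(-8))*(2*√6) + 16 = (-⅛*(-4))*(2*√6) + 16 = (2*√6)/2 + 16 = √6 + 16 = 16 + √6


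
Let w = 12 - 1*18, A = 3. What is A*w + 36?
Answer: 18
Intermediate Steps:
w = -6 (w = 12 - 18 = -6)
A*w + 36 = 3*(-6) + 36 = -18 + 36 = 18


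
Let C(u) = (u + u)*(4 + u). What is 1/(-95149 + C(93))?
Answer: -1/77107 ≈ -1.2969e-5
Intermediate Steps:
C(u) = 2*u*(4 + u) (C(u) = (2*u)*(4 + u) = 2*u*(4 + u))
1/(-95149 + C(93)) = 1/(-95149 + 2*93*(4 + 93)) = 1/(-95149 + 2*93*97) = 1/(-95149 + 18042) = 1/(-77107) = -1/77107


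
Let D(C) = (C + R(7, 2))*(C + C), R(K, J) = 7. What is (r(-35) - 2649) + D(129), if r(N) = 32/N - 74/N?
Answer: 162201/5 ≈ 32440.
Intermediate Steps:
r(N) = -42/N
D(C) = 2*C*(7 + C) (D(C) = (C + 7)*(C + C) = (7 + C)*(2*C) = 2*C*(7 + C))
(r(-35) - 2649) + D(129) = (-42/(-35) - 2649) + 2*129*(7 + 129) = (-42*(-1/35) - 2649) + 2*129*136 = (6/5 - 2649) + 35088 = -13239/5 + 35088 = 162201/5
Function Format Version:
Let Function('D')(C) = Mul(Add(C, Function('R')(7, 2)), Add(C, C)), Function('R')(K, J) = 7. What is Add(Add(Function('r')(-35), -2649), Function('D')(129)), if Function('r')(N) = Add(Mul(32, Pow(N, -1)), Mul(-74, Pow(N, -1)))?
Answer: Rational(162201, 5) ≈ 32440.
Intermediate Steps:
Function('r')(N) = Mul(-42, Pow(N, -1))
Function('D')(C) = Mul(2, C, Add(7, C)) (Function('D')(C) = Mul(Add(C, 7), Add(C, C)) = Mul(Add(7, C), Mul(2, C)) = Mul(2, C, Add(7, C)))
Add(Add(Function('r')(-35), -2649), Function('D')(129)) = Add(Add(Mul(-42, Pow(-35, -1)), -2649), Mul(2, 129, Add(7, 129))) = Add(Add(Mul(-42, Rational(-1, 35)), -2649), Mul(2, 129, 136)) = Add(Add(Rational(6, 5), -2649), 35088) = Add(Rational(-13239, 5), 35088) = Rational(162201, 5)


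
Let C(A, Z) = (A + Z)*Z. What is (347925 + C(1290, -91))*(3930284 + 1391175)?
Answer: 1270849552544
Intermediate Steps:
C(A, Z) = Z*(A + Z)
(347925 + C(1290, -91))*(3930284 + 1391175) = (347925 - 91*(1290 - 91))*(3930284 + 1391175) = (347925 - 91*1199)*5321459 = (347925 - 109109)*5321459 = 238816*5321459 = 1270849552544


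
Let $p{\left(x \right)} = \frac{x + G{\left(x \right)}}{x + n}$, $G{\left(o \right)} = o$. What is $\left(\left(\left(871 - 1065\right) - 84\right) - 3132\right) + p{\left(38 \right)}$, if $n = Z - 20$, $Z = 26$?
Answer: $- \frac{37491}{11} \approx -3408.3$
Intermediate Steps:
$n = 6$ ($n = 26 - 20 = 6$)
$p{\left(x \right)} = \frac{2 x}{6 + x}$ ($p{\left(x \right)} = \frac{x + x}{x + 6} = \frac{2 x}{6 + x}$)
$\left(\left(\left(871 - 1065\right) - 84\right) - 3132\right) + p{\left(38 \right)} = \left(\left(\left(871 - 1065\right) - 84\right) - 3132\right) + 2 \cdot 38 \frac{1}{6 + 38} = \left(\left(-194 - 84\right) - 3132\right) + 2 \cdot 38 \cdot \frac{1}{44} = \left(-278 - 3132\right) + 2 \cdot 38 \cdot \frac{1}{44} = -3410 + \frac{19}{11} = - \frac{37491}{11}$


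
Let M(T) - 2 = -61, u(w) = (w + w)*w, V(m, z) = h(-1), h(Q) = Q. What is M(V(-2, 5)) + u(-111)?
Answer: 24583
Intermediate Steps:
V(m, z) = -1
u(w) = 2*w² (u(w) = (2*w)*w = 2*w²)
M(T) = -59 (M(T) = 2 - 61 = -59)
M(V(-2, 5)) + u(-111) = -59 + 2*(-111)² = -59 + 2*12321 = -59 + 24642 = 24583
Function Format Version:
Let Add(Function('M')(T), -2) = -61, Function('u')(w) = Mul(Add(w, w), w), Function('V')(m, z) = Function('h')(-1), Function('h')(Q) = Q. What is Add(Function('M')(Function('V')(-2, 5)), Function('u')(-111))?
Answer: 24583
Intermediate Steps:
Function('V')(m, z) = -1
Function('u')(w) = Mul(2, Pow(w, 2)) (Function('u')(w) = Mul(Mul(2, w), w) = Mul(2, Pow(w, 2)))
Function('M')(T) = -59 (Function('M')(T) = Add(2, -61) = -59)
Add(Function('M')(Function('V')(-2, 5)), Function('u')(-111)) = Add(-59, Mul(2, Pow(-111, 2))) = Add(-59, Mul(2, 12321)) = Add(-59, 24642) = 24583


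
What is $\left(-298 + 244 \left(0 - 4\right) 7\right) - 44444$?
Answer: $-51574$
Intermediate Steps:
$\left(-298 + 244 \left(0 - 4\right) 7\right) - 44444 = \left(-298 + 244 \left(\left(-4\right) 7\right)\right) - 44444 = \left(-298 + 244 \left(-28\right)\right) - 44444 = \left(-298 - 6832\right) - 44444 = -7130 - 44444 = -51574$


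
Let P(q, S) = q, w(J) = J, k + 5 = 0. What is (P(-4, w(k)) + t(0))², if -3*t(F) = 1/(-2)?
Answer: 529/36 ≈ 14.694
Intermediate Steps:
k = -5 (k = -5 + 0 = -5)
t(F) = ⅙ (t(F) = -⅓/(-2) = -⅓*(-½) = ⅙)
(P(-4, w(k)) + t(0))² = (-4 + ⅙)² = (-23/6)² = 529/36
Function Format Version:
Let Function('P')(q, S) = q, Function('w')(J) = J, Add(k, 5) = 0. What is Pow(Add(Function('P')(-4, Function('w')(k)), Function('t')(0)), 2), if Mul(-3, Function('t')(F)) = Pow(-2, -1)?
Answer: Rational(529, 36) ≈ 14.694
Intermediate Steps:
k = -5 (k = Add(-5, 0) = -5)
Function('t')(F) = Rational(1, 6) (Function('t')(F) = Mul(Rational(-1, 3), Pow(-2, -1)) = Mul(Rational(-1, 3), Rational(-1, 2)) = Rational(1, 6))
Pow(Add(Function('P')(-4, Function('w')(k)), Function('t')(0)), 2) = Pow(Add(-4, Rational(1, 6)), 2) = Pow(Rational(-23, 6), 2) = Rational(529, 36)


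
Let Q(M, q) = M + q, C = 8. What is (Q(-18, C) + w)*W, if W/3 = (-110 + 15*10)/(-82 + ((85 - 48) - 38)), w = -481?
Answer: 58920/83 ≈ 709.88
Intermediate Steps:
W = -120/83 (W = 3*((-110 + 15*10)/(-82 + ((85 - 48) - 38))) = 3*((-110 + 150)/(-82 + (37 - 38))) = 3*(40/(-82 - 1)) = 3*(40/(-83)) = 3*(40*(-1/83)) = 3*(-40/83) = -120/83 ≈ -1.4458)
(Q(-18, C) + w)*W = ((-18 + 8) - 481)*(-120/83) = (-10 - 481)*(-120/83) = -491*(-120/83) = 58920/83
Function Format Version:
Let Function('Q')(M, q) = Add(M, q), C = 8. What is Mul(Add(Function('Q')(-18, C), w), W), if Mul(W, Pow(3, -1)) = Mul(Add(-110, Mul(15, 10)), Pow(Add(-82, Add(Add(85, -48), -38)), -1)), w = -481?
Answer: Rational(58920, 83) ≈ 709.88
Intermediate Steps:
W = Rational(-120, 83) (W = Mul(3, Mul(Add(-110, Mul(15, 10)), Pow(Add(-82, Add(Add(85, -48), -38)), -1))) = Mul(3, Mul(Add(-110, 150), Pow(Add(-82, Add(37, -38)), -1))) = Mul(3, Mul(40, Pow(Add(-82, -1), -1))) = Mul(3, Mul(40, Pow(-83, -1))) = Mul(3, Mul(40, Rational(-1, 83))) = Mul(3, Rational(-40, 83)) = Rational(-120, 83) ≈ -1.4458)
Mul(Add(Function('Q')(-18, C), w), W) = Mul(Add(Add(-18, 8), -481), Rational(-120, 83)) = Mul(Add(-10, -481), Rational(-120, 83)) = Mul(-491, Rational(-120, 83)) = Rational(58920, 83)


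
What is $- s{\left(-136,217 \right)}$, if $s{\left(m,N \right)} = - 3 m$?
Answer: $-408$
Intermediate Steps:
$- s{\left(-136,217 \right)} = - \left(-3\right) \left(-136\right) = \left(-1\right) 408 = -408$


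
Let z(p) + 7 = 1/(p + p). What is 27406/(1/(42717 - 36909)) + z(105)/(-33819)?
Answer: 1130452497156989/7101990 ≈ 1.5917e+8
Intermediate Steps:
z(p) = -7 + 1/(2*p) (z(p) = -7 + 1/(p + p) = -7 + 1/(2*p))
27406/(1/(42717 - 36909)) + z(105)/(-33819) = 27406/(1/(42717 - 36909)) + (-7 + (½)/105)/(-33819) = 27406/(1/5808) + (-7 + (½)*(1/105))*(-1/33819) = 27406/(1/5808) + (-7 + 1/210)*(-1/33819) = 27406*5808 - 1469/210*(-1/33819) = 159174048 + 1469/7101990 = 1130452497156989/7101990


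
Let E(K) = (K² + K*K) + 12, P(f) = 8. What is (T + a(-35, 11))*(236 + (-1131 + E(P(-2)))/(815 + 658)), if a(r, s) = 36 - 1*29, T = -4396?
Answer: -507129931/491 ≈ -1.0329e+6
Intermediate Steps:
E(K) = 12 + 2*K² (E(K) = (K² + K²) + 12 = 2*K² + 12 = 12 + 2*K²)
a(r, s) = 7 (a(r, s) = 36 - 29 = 7)
(T + a(-35, 11))*(236 + (-1131 + E(P(-2)))/(815 + 658)) = (-4396 + 7)*(236 + (-1131 + (12 + 2*8²))/(815 + 658)) = -4389*(236 + (-1131 + (12 + 2*64))/1473) = -4389*(236 + (-1131 + (12 + 128))*(1/1473)) = -4389*(236 + (-1131 + 140)*(1/1473)) = -4389*(236 - 991*1/1473) = -4389*(236 - 991/1473) = -4389*346637/1473 = -507129931/491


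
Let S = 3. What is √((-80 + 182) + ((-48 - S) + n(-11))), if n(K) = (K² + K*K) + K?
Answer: √282 ≈ 16.793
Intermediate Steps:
n(K) = K + 2*K² (n(K) = (K² + K²) + K = 2*K² + K = K + 2*K²)
√((-80 + 182) + ((-48 - S) + n(-11))) = √((-80 + 182) + ((-48 - 1*3) - 11*(1 + 2*(-11)))) = √(102 + ((-48 - 3) - 11*(1 - 22))) = √(102 + (-51 - 11*(-21))) = √(102 + (-51 + 231)) = √(102 + 180) = √282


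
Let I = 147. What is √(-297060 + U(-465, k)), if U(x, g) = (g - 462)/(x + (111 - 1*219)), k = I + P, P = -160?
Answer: I*√97533140565/573 ≈ 545.03*I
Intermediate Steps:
k = -13 (k = 147 - 160 = -13)
U(x, g) = (-462 + g)/(-108 + x) (U(x, g) = (-462 + g)/(x + (111 - 219)) = (-462 + g)/(x - 108) = (-462 + g)/(-108 + x))
√(-297060 + U(-465, k)) = √(-297060 + (-462 - 13)/(-108 - 465)) = √(-297060 - 475/(-573)) = √(-297060 - 1/573*(-475)) = √(-297060 + 475/573) = √(-170214905/573) = I*√97533140565/573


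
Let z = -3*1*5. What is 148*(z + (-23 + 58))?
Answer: 2960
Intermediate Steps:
z = -15 (z = -3*5 = -15)
148*(z + (-23 + 58)) = 148*(-15 + (-23 + 58)) = 148*(-15 + 35) = 148*20 = 2960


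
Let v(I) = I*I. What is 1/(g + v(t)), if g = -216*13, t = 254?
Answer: 1/61708 ≈ 1.6205e-5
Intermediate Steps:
v(I) = I²
g = -2808
1/(g + v(t)) = 1/(-2808 + 254²) = 1/(-2808 + 64516) = 1/61708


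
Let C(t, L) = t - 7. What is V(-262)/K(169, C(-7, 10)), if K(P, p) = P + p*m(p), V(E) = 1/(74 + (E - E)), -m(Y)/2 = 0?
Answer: 1/12506 ≈ 7.9962e-5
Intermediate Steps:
m(Y) = 0 (m(Y) = -2*0 = 0)
V(E) = 1/74 (V(E) = 1/(74 + 0) = 1/74)
C(t, L) = -7 + t
K(P, p) = P (K(P, p) = P + p*0 = P + 0 = P)
V(-262)/K(169, C(-7, 10)) = (1/74)/169 = (1/74)*(1/169) = 1/12506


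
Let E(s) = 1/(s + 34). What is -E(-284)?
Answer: 1/250 ≈ 0.0040000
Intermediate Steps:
E(s) = 1/(34 + s)
-E(-284) = -1/(34 - 284) = -1/(-250) = -1*(-1/250) = 1/250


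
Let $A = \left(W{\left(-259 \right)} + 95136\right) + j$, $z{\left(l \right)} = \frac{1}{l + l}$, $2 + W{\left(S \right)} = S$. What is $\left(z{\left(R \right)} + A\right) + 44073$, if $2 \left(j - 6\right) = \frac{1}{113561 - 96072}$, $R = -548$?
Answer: $\frac{2663462473635}{19167944} \approx 1.3895 \cdot 10^{5}$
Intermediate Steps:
$W{\left(S \right)} = -2 + S$
$j = \frac{209869}{34978}$ ($j = 6 + \frac{1}{2 \left(113561 - 96072\right)} = 6 + \frac{1}{2 \cdot 17489} = 6 + \frac{1}{2} \cdot \frac{1}{17489} = 6 + \frac{1}{34978} = \frac{209869}{34978} \approx 6.0$)
$z{\left(l \right)} = \frac{1}{2 l}$
$A = \frac{3318747619}{34978}$ ($A = \left(\left(-2 - 259\right) + 95136\right) + \frac{209869}{34978} = \left(-261 + 95136\right) + \frac{209869}{34978} = 94875 + \frac{209869}{34978} = \frac{3318747619}{34978} \approx 94881.0$)
$\left(z{\left(R \right)} + A\right) + 44073 = \left(\frac{1}{2 \left(-548\right)} + \frac{3318747619}{34978}\right) + 44073 = \left(\frac{1}{2} \left(- \frac{1}{548}\right) + \frac{3318747619}{34978}\right) + 44073 = \left(- \frac{1}{1096} + \frac{3318747619}{34978}\right) + 44073 = \frac{1818673677723}{19167944} + 44073 = \frac{2663462473635}{19167944}$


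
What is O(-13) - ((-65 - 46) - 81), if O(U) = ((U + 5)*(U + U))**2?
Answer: 43456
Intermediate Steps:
O(U) = 4*U**2*(5 + U)**2 (O(U) = ((5 + U)*(2*U))**2 = (2*U*(5 + U))**2 = 4*U**2*(5 + U)**2)
O(-13) - ((-65 - 46) - 81) = 4*(-13)**2*(5 - 13)**2 - ((-65 - 46) - 81) = 4*169*(-8)**2 - (-111 - 81) = 4*169*64 - 1*(-192) = 43264 + 192 = 43456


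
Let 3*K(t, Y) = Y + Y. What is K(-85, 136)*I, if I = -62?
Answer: -16864/3 ≈ -5621.3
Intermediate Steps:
K(t, Y) = 2*Y/3 (K(t, Y) = (Y + Y)/3 = (2*Y)/3 = 2*Y/3)
K(-85, 136)*I = ((⅔)*136)*(-62) = (272/3)*(-62) = -16864/3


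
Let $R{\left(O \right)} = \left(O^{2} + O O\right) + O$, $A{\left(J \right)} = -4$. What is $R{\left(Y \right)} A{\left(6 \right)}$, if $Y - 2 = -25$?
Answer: $-4140$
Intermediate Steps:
$Y = -23$ ($Y = 2 - 25 = -23$)
$R{\left(O \right)} = O + 2 O^{2}$ ($R{\left(O \right)} = \left(O^{2} + O^{2}\right) + O = 2 O^{2} + O = O + 2 O^{2}$)
$R{\left(Y \right)} A{\left(6 \right)} = - 23 \left(1 + 2 \left(-23\right)\right) \left(-4\right) = - 23 \left(1 - 46\right) \left(-4\right) = \left(-23\right) \left(-45\right) \left(-4\right) = 1035 \left(-4\right) = -4140$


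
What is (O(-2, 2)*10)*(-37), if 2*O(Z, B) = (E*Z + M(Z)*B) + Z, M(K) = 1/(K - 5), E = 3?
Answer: 10730/7 ≈ 1532.9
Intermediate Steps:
M(K) = 1/(-5 + K)
O(Z, B) = 2*Z + B/(2*(-5 + Z)) (O(Z, B) = ((3*Z + B/(-5 + Z)) + Z)/2 = (4*Z + B/(-5 + Z))/2 = 2*Z + B/(2*(-5 + Z)))
(O(-2, 2)*10)*(-37) = (((2 + 4*(-2)*(-5 - 2))/(2*(-5 - 2)))*10)*(-37) = (((½)*(2 + 4*(-2)*(-7))/(-7))*10)*(-37) = (((½)*(-⅐)*(2 + 56))*10)*(-37) = (((½)*(-⅐)*58)*10)*(-37) = -29/7*10*(-37) = -290/7*(-37) = 10730/7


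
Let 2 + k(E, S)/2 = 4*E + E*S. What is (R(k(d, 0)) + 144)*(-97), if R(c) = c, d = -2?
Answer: -12028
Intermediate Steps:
k(E, S) = -4 + 8*E + 2*E*S (k(E, S) = -4 + 2*(4*E + E*S) = -4 + (8*E + 2*E*S) = -4 + 8*E + 2*E*S)
(R(k(d, 0)) + 144)*(-97) = ((-4 + 8*(-2) + 2*(-2)*0) + 144)*(-97) = ((-4 - 16 + 0) + 144)*(-97) = (-20 + 144)*(-97) = 124*(-97) = -12028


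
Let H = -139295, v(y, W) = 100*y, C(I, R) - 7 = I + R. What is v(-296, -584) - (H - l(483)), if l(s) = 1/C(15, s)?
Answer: 55395976/505 ≈ 1.0970e+5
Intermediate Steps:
C(I, R) = 7 + I + R (C(I, R) = 7 + (I + R) = 7 + I + R)
l(s) = 1/(22 + s) (l(s) = 1/(7 + 15 + s) = 1/(22 + s))
v(-296, -584) - (H - l(483)) = 100*(-296) - (-139295 - 1/(22 + 483)) = -29600 - (-139295 - 1/505) = -29600 - 1*(-70343976/505) = -29600 + 70343976/505 = 55395976/505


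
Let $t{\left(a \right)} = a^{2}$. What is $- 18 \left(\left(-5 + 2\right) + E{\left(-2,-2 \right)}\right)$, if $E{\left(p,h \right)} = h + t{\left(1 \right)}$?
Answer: $72$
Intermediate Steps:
$E{\left(p,h \right)} = 1 + h$ ($E{\left(p,h \right)} = h + 1^{2} = h + 1 = 1 + h$)
$- 18 \left(\left(-5 + 2\right) + E{\left(-2,-2 \right)}\right) = - 18 \left(\left(-5 + 2\right) + \left(1 - 2\right)\right) = - 18 \left(-3 - 1\right) = \left(-18\right) \left(-4\right) = 72$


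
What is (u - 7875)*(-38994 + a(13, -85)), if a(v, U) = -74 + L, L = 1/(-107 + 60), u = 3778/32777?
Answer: 473950166766109/1540519 ≈ 3.0766e+8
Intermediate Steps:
u = 3778/32777 (u = 3778*(1/32777) = 3778/32777 ≈ 0.11526)
L = -1/47 (L = 1/(-47) = -1/47 ≈ -0.021277)
a(v, U) = -3479/47 (a(v, U) = -74 - 1/47 = -3479/47)
(u - 7875)*(-38994 + a(13, -85)) = (3778/32777 - 7875)*(-38994 - 3479/47) = -258115097/32777*(-1836197/47) = 473950166766109/1540519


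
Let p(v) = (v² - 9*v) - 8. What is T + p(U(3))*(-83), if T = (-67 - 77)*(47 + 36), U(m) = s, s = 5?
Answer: -9628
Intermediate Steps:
U(m) = 5
p(v) = -8 + v² - 9*v
T = -11952 (T = -144*83 = -11952)
T + p(U(3))*(-83) = -11952 + (-8 + 5² - 9*5)*(-83) = -11952 + (-8 + 25 - 45)*(-83) = -11952 - 28*(-83) = -11952 + 2324 = -9628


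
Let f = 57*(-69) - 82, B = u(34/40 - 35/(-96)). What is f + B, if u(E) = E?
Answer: -1926617/480 ≈ -4013.8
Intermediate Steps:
B = 583/480 (B = 34/40 - 35/(-96) = 34*(1/40) - 35*(-1/96) = 17/20 + 35/96 = 583/480 ≈ 1.2146)
f = -4015 (f = -3933 - 82 = -4015)
f + B = -4015 + 583/480 = -1926617/480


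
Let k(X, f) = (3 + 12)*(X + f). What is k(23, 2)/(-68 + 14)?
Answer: -125/18 ≈ -6.9444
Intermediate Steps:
k(X, f) = 15*X + 15*f (k(X, f) = 15*(X + f) = 15*X + 15*f)
k(23, 2)/(-68 + 14) = (15*23 + 15*2)/(-68 + 14) = (345 + 30)/(-54) = 375*(-1/54) = -125/18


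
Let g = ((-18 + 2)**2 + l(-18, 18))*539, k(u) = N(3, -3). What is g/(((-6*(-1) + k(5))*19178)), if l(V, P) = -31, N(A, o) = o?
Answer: 40425/19178 ≈ 2.1079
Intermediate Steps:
k(u) = -3
g = 121275 (g = ((-18 + 2)**2 - 31)*539 = ((-16)**2 - 31)*539 = (256 - 31)*539 = 225*539 = 121275)
g/(((-6*(-1) + k(5))*19178)) = 121275/(((-6*(-1) - 3)*19178)) = 121275/(((6 - 3)*19178)) = 121275/((3*19178)) = 121275/57534 = 121275*(1/57534) = 40425/19178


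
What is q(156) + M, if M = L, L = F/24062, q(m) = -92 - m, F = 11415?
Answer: -5955961/24062 ≈ -247.53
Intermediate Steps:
L = 11415/24062 ≈ 0.47440
M = 11415/24062 ≈ 0.47440
q(156) + M = (-92 - 1*156) + 11415/24062 = (-92 - 156) + 11415/24062 = -248 + 11415/24062 = -5955961/24062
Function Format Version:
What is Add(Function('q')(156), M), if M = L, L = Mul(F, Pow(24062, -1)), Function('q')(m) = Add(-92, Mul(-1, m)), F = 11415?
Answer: Rational(-5955961, 24062) ≈ -247.53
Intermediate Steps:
L = Rational(11415, 24062) (L = Mul(11415, Pow(24062, -1)) = Mul(11415, Rational(1, 24062)) = Rational(11415, 24062) ≈ 0.47440)
M = Rational(11415, 24062) ≈ 0.47440
Add(Function('q')(156), M) = Add(Add(-92, Mul(-1, 156)), Rational(11415, 24062)) = Add(Add(-92, -156), Rational(11415, 24062)) = Add(-248, Rational(11415, 24062)) = Rational(-5955961, 24062)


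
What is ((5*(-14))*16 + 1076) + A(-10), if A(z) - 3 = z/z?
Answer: -40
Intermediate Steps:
A(z) = 4 (A(z) = 3 + z/z = 3 + 1 = 4)
((5*(-14))*16 + 1076) + A(-10) = ((5*(-14))*16 + 1076) + 4 = (-70*16 + 1076) + 4 = (-1120 + 1076) + 4 = -44 + 4 = -40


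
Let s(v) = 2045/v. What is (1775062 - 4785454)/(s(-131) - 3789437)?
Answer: 10954482/13789397 ≈ 0.79441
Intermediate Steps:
(1775062 - 4785454)/(s(-131) - 3789437) = (1775062 - 4785454)/(2045/(-131) - 3789437) = -3010392/(2045*(-1/131) - 3789437) = -3010392/(-2045/131 - 3789437) = -3010392/(-496418292/131) = -3010392*(-131/496418292) = 10954482/13789397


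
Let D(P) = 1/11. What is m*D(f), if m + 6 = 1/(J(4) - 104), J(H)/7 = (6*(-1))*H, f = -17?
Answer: -1633/2992 ≈ -0.54579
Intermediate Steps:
D(P) = 1/11
J(H) = -42*H (J(H) = 7*((6*(-1))*H) = 7*(-6*H) = -42*H)
m = -1633/272 (m = -6 + 1/(-42*4 - 104) = -6 + 1/(-168 - 104) = -6 + 1/(-272) = -6 - 1/272 = -1633/272 ≈ -6.0037)
m*D(f) = -1633/272*1/11 = -1633/2992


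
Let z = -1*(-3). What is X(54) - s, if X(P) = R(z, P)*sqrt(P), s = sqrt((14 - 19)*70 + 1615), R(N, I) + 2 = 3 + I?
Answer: -sqrt(1265) + 165*sqrt(6) ≈ 368.60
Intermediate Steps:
z = 3
R(N, I) = 1 + I (R(N, I) = -2 + (3 + I) = 1 + I)
s = sqrt(1265) (s = sqrt(-5*70 + 1615) = sqrt(-350 + 1615) = sqrt(1265) ≈ 35.567)
X(P) = sqrt(P)*(1 + P) (X(P) = (1 + P)*sqrt(P) = sqrt(P)*(1 + P))
X(54) - s = sqrt(54)*(1 + 54) - sqrt(1265) = (3*sqrt(6))*55 - sqrt(1265) = 165*sqrt(6) - sqrt(1265) = -sqrt(1265) + 165*sqrt(6)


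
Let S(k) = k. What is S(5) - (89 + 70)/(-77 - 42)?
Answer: 754/119 ≈ 6.3361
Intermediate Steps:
S(5) - (89 + 70)/(-77 - 42) = 5 - (89 + 70)/(-77 - 42) = 5 - 159/(-119) = 5 - 159*(-1)/119 = 5 - 1*(-159/119) = 5 + 159/119 = 754/119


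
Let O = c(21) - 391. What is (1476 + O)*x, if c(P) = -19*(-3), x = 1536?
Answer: 1754112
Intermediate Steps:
c(P) = 57
O = -334 (O = 57 - 391 = -334)
(1476 + O)*x = (1476 - 334)*1536 = 1142*1536 = 1754112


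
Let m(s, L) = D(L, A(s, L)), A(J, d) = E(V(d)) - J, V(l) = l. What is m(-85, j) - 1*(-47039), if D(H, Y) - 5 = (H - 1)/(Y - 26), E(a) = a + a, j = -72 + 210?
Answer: 15759877/335 ≈ 47044.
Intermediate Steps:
j = 138
E(a) = 2*a
A(J, d) = -J + 2*d (A(J, d) = 2*d - J = -J + 2*d)
D(H, Y) = 5 + (-1 + H)/(-26 + Y) (D(H, Y) = 5 + (H - 1)/(Y - 26) = 5 + (-1 + H)/(-26 + Y))
m(s, L) = (-131 - 5*s + 11*L)/(-26 - s + 2*L) (m(s, L) = (-131 + L + 5*(-s + 2*L))/(-26 + (-s + 2*L)) = (-131 + L + (-5*s + 10*L))/(-26 - s + 2*L) = (-131 - 5*s + 11*L)/(-26 - s + 2*L))
m(-85, j) - 1*(-47039) = (131 - 11*138 + 5*(-85))/(26 - 85 - 2*138) - 1*(-47039) = (131 - 1518 - 425)/(26 - 85 - 276) + 47039 = -1812/(-335) + 47039 = -1/335*(-1812) + 47039 = 1812/335 + 47039 = 15759877/335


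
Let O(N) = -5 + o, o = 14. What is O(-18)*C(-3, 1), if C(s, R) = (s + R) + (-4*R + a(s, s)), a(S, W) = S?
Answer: -81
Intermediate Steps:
O(N) = 9 (O(N) = -5 + 14 = 9)
C(s, R) = -3*R + 2*s (C(s, R) = (s + R) + (-4*R + s) = (R + s) + (s - 4*R) = -3*R + 2*s)
O(-18)*C(-3, 1) = 9*(-3*1 + 2*(-3)) = 9*(-3 - 6) = 9*(-9) = -81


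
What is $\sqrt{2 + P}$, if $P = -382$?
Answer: $2 i \sqrt{95} \approx 19.494 i$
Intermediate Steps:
$\sqrt{2 + P} = \sqrt{2 - 382} = \sqrt{-380} = 2 i \sqrt{95}$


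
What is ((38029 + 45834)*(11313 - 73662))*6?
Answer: -31372645122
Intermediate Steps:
((38029 + 45834)*(11313 - 73662))*6 = (83863*(-62349))*6 = -5228774187*6 = -31372645122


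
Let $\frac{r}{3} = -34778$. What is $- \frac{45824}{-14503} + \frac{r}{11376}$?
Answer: $- \frac{165310363}{27497688} \approx -6.0118$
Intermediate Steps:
$r = -104334$ ($r = 3 \left(-34778\right) = -104334$)
$- \frac{45824}{-14503} + \frac{r}{11376} = - \frac{45824}{-14503} - \frac{104334}{11376} = \left(-45824\right) \left(- \frac{1}{14503}\right) - \frac{17389}{1896} = \frac{45824}{14503} - \frac{17389}{1896} = - \frac{165310363}{27497688}$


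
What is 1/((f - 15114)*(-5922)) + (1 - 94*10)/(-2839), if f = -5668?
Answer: 115563675595/349398580356 ≈ 0.33075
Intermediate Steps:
1/((f - 15114)*(-5922)) + (1 - 94*10)/(-2839) = 1/(-5668 - 15114*(-5922)) + (1 - 94*10)/(-2839) = -1/5922/(-20782) + (1 - 940)*(-1/2839) = -1/20782*(-1/5922) - 939*(-1/2839) = 1/123071004 + 939/2839 = 115563675595/349398580356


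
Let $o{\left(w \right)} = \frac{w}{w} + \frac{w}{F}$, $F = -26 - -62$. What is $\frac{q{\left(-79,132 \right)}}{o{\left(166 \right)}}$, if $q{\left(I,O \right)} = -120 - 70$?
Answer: $- \frac{3420}{101} \approx -33.861$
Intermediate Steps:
$F = 36$ ($F = -26 + 62 = 36$)
$o{\left(w \right)} = 1 + \frac{w}{36}$ ($o{\left(w \right)} = \frac{w}{w} + \frac{w}{36} = 1 + w \frac{1}{36} = 1 + \frac{w}{36}$)
$q{\left(I,O \right)} = -190$ ($q{\left(I,O \right)} = -120 - 70 = -190$)
$\frac{q{\left(-79,132 \right)}}{o{\left(166 \right)}} = - \frac{190}{1 + \frac{1}{36} \cdot 166} = - \frac{190}{1 + \frac{83}{18}} = - \frac{190}{\frac{101}{18}} = \left(-190\right) \frac{18}{101} = - \frac{3420}{101}$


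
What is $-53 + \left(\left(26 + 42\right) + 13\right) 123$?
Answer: $9910$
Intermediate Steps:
$-53 + \left(\left(26 + 42\right) + 13\right) 123 = -53 + \left(68 + 13\right) 123 = -53 + 81 \cdot 123 = -53 + 9963 = 9910$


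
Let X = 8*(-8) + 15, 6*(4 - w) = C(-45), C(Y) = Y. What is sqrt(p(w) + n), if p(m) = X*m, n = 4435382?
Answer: 7*sqrt(362026)/2 ≈ 2105.9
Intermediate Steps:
w = 23/2 (w = 4 - 1/6*(-45) = 4 + 15/2 = 23/2 ≈ 11.500)
X = -49 (X = -64 + 15 = -49)
p(m) = -49*m
sqrt(p(w) + n) = sqrt(-49*23/2 + 4435382) = sqrt(-1127/2 + 4435382) = sqrt(8869637/2) = 7*sqrt(362026)/2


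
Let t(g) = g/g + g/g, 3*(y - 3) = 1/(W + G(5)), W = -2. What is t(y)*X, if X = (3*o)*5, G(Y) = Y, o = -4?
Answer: -120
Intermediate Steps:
y = 28/9 (y = 3 + 1/(3*(-2 + 5)) = 3 + (⅓)/3 = 3 + (⅓)*(⅓) = 3 + ⅑ = 28/9 ≈ 3.1111)
t(g) = 2 (t(g) = 1 + 1 = 2)
X = -60 (X = (3*(-4))*5 = -12*5 = -60)
t(y)*X = 2*(-60) = -120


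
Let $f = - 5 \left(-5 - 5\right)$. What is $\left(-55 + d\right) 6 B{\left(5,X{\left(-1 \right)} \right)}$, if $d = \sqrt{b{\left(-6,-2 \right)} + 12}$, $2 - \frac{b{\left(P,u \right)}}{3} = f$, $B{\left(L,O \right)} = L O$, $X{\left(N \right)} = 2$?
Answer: $-3300 + 120 i \sqrt{33} \approx -3300.0 + 689.35 i$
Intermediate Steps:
$f = 50$ ($f = \left(-5\right) \left(-10\right) = 50$)
$b{\left(P,u \right)} = -144$ ($b{\left(P,u \right)} = 6 - 150 = -144$)
$d = 2 i \sqrt{33}$ ($d = \sqrt{-144 + 12} = \sqrt{-132} = 2 i \sqrt{33} \approx 11.489 i$)
$\left(-55 + d\right) 6 B{\left(5,X{\left(-1 \right)} \right)} = \left(-55 + 2 i \sqrt{33}\right) 6 \cdot 5 \cdot 2 = \left(-55 + 2 i \sqrt{33}\right) 6 \cdot 10 = \left(-55 + 2 i \sqrt{33}\right) 60 = -3300 + 120 i \sqrt{33}$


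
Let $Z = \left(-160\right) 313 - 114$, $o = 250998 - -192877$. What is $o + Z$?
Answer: $393681$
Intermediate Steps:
$o = 443875$ ($o = 250998 + 192877 = 443875$)
$Z = -50194$ ($Z = -50080 - 114 = -50194$)
$o + Z = 443875 - 50194 = 393681$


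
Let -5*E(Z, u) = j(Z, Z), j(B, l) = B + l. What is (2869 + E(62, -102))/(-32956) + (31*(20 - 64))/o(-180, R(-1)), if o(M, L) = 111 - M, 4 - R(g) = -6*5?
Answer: -228898231/47950980 ≈ -4.7736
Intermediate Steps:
E(Z, u) = -2*Z/5 (E(Z, u) = -(Z + Z)/5 = -2*Z/5)
R(g) = 34 (R(g) = 4 - (-6)*5 = 4 - 1*(-30) = 4 + 30 = 34)
(2869 + E(62, -102))/(-32956) + (31*(20 - 64))/o(-180, R(-1)) = (2869 - 2/5*62)/(-32956) + (31*(20 - 64))/(111 - 1*(-180)) = (2869 - 124/5)*(-1/32956) + (31*(-44))/(111 + 180) = (14221/5)*(-1/32956) - 1364/291 = -14221/164780 - 1364*1/291 = -14221/164780 - 1364/291 = -228898231/47950980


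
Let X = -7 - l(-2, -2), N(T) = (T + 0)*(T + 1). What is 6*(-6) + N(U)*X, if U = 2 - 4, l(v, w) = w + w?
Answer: -42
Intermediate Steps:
l(v, w) = 2*w
U = -2
N(T) = T*(1 + T)
X = -3 (X = -7 - 2*(-2) = -7 - 1*(-4) = -7 + 4 = -3)
6*(-6) + N(U)*X = 6*(-6) - 2*(1 - 2)*(-3) = -36 - 2*(-1)*(-3) = -36 + 2*(-3) = -36 - 6 = -42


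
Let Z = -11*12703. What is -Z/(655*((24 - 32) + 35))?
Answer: 139733/17685 ≈ 7.9012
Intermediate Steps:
Z = -139733
-Z/(655*((24 - 32) + 35)) = -(-139733)/(655*((24 - 32) + 35)) = -(-139733)/(655*(-8 + 35)) = -(-139733)/(655*27) = -(-139733)/17685 = -1*(-139733/17685) = 139733/17685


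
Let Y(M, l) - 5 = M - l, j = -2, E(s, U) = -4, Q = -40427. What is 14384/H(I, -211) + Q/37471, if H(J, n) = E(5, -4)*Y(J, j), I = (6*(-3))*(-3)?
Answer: -137211763/2285731 ≈ -60.030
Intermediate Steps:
Y(M, l) = 5 + M - l (Y(M, l) = 5 + (M - l) = 5 + M - l)
I = 54 (I = -18*(-3) = 54)
H(J, n) = -28 - 4*J (H(J, n) = -4*(5 + J - 1*(-2)) = -4*(5 + J + 2) = -4*(7 + J) = -28 - 4*J)
14384/H(I, -211) + Q/37471 = 14384/(-28 - 4*54) - 40427/37471 = 14384/(-28 - 216) - 40427*1/37471 = 14384/(-244) - 40427/37471 = 14384*(-1/244) - 40427/37471 = -3596/61 - 40427/37471 = -137211763/2285731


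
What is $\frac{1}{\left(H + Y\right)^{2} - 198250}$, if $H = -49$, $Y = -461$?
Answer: $\frac{1}{61850} \approx 1.6168 \cdot 10^{-5}$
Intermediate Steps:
$\frac{1}{\left(H + Y\right)^{2} - 198250} = \frac{1}{\left(-49 - 461\right)^{2} - 198250} = \frac{1}{\left(-510\right)^{2} - 198250} = \frac{1}{260100 - 198250} = \frac{1}{61850}$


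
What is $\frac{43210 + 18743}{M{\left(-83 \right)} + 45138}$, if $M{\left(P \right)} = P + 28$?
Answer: $\frac{61953}{45083} \approx 1.3742$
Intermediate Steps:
$M{\left(P \right)} = 28 + P$
$\frac{43210 + 18743}{M{\left(-83 \right)} + 45138} = \frac{43210 + 18743}{\left(28 - 83\right) + 45138} = \frac{61953}{-55 + 45138} = \frac{61953}{45083}$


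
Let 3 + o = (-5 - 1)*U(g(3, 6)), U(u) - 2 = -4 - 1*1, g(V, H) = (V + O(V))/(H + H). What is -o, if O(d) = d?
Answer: -15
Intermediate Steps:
g(V, H) = V/H (g(V, H) = (V + V)/(H + H) = (2*V)/((2*H)) = (2*V)*(1/(2*H)) = V/H)
U(u) = -3 (U(u) = 2 + (-4 - 1*1) = 2 + (-4 - 1) = 2 - 5 = -3)
o = 15 (o = -3 + (-5 - 1)*(-3) = -3 - 6*(-3) = -3 + 18 = 15)
-o = -1*15 = -15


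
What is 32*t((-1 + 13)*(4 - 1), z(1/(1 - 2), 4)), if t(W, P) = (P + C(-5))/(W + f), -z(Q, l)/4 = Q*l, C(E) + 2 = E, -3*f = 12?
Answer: 9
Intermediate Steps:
f = -4 (f = -⅓*12 = -4)
C(E) = -2 + E
z(Q, l) = -4*Q*l
t(W, P) = (-7 + P)/(-4 + W) (t(W, P) = (P + (-2 - 5))/(W - 4) = (P - 7)/(-4 + W) = (-7 + P)/(-4 + W))
32*t((-1 + 13)*(4 - 1), z(1/(1 - 2), 4)) = 32*((-7 - 4*4/(1 - 2))/(-4 + (-1 + 13)*(4 - 1))) = 32*((-7 - 4*4/(-1))/(-4 + 12*3)) = 32*((-7 - 4*(-1)*4)/(-4 + 36)) = 32*((-7 + 16)/32) = 32*((1/32)*9) = 32*(9/32) = 9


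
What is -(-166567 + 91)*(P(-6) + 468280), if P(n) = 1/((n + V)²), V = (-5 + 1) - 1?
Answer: 9432843301356/121 ≈ 7.7957e+10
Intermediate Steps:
V = -5 (V = -4 - 1 = -5)
P(n) = (-5 + n)⁻² (P(n) = 1/((n - 5)²) = 1/((-5 + n)²) = (-5 + n)⁻²)
-(-166567 + 91)*(P(-6) + 468280) = -(-166567 + 91)*((-5 - 6)⁻² + 468280) = -(-166476)*((-11)⁻² + 468280) = -(-166476)*(1/121 + 468280) = -(-166476)*56661881/121 = -1*(-9432843301356/121) = 9432843301356/121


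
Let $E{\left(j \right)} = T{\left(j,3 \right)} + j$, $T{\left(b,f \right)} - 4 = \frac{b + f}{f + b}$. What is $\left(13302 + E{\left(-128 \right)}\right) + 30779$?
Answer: $43958$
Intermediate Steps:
$T{\left(b,f \right)} = 5$ ($T{\left(b,f \right)} = 4 + \frac{b + f}{f + b} = 4 + \frac{b + f}{b + f} = 4 + 1 = 5$)
$E{\left(j \right)} = 5 + j$
$\left(13302 + E{\left(-128 \right)}\right) + 30779 = \left(13302 + \left(5 - 128\right)\right) + 30779 = \left(13302 - 123\right) + 30779 = 13179 + 30779 = 43958$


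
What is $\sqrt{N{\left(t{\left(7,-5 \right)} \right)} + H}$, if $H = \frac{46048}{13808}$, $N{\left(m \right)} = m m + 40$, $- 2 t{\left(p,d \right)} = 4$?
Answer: $\frac{5 \sqrt{1410142}}{863} \approx 6.88$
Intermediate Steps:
$t{\left(p,d \right)} = -2$ ($t{\left(p,d \right)} = \left(- \frac{1}{2}\right) 4 = -2$)
$N{\left(m \right)} = 40 + m^{2}$ ($N{\left(m \right)} = m^{2} + 40 = 40 + m^{2}$)
$H = \frac{2878}{863}$ ($H = 46048 \cdot \frac{1}{13808} = \frac{2878}{863} \approx 3.3349$)
$\sqrt{N{\left(t{\left(7,-5 \right)} \right)} + H} = \sqrt{\left(40 + \left(-2\right)^{2}\right) + \frac{2878}{863}} = \sqrt{\left(40 + 4\right) + \frac{2878}{863}} = \sqrt{44 + \frac{2878}{863}} = \sqrt{\frac{40850}{863}} = \frac{5 \sqrt{1410142}}{863}$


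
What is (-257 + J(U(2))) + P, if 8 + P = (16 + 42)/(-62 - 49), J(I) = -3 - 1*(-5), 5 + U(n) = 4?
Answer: -29251/111 ≈ -263.52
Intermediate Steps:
U(n) = -1 (U(n) = -5 + 4 = -1)
J(I) = 2 (J(I) = -3 + 5 = 2)
P = -946/111 (P = -8 + (16 + 42)/(-62 - 49) = -8 + 58/(-111) = -8 + 58*(-1/111) = -8 - 58/111 = -946/111 ≈ -8.5225)
(-257 + J(U(2))) + P = (-257 + 2) - 946/111 = -255 - 946/111 = -29251/111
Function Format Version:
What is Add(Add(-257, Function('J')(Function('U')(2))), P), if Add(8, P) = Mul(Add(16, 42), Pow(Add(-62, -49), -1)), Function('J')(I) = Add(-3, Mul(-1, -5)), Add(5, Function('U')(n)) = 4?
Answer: Rational(-29251, 111) ≈ -263.52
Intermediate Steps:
Function('U')(n) = -1 (Function('U')(n) = Add(-5, 4) = -1)
Function('J')(I) = 2 (Function('J')(I) = Add(-3, 5) = 2)
P = Rational(-946, 111) (P = Add(-8, Mul(Add(16, 42), Pow(Add(-62, -49), -1))) = Add(-8, Mul(58, Pow(-111, -1))) = Add(-8, Mul(58, Rational(-1, 111))) = Add(-8, Rational(-58, 111)) = Rational(-946, 111) ≈ -8.5225)
Add(Add(-257, Function('J')(Function('U')(2))), P) = Add(Add(-257, 2), Rational(-946, 111)) = Add(-255, Rational(-946, 111)) = Rational(-29251, 111)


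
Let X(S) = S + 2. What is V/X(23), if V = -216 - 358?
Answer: -574/25 ≈ -22.960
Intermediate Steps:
X(S) = 2 + S
V = -574
V/X(23) = -574/(2 + 23) = -574/25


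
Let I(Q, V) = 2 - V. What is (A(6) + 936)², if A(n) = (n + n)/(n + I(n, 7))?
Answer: 898704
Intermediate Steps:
A(n) = 2*n/(-5 + n) (A(n) = (n + n)/(n + (2 - 1*7)) = (2*n)/(n + (2 - 7)) = (2*n)/(n - 5) = (2*n)/(-5 + n) = 2*n/(-5 + n))
(A(6) + 936)² = (2*6/(-5 + 6) + 936)² = (2*6/1 + 936)² = (2*6*1 + 936)² = (12 + 936)² = 948² = 898704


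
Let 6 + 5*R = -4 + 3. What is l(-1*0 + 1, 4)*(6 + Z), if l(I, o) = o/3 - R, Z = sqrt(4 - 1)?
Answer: 82/5 + 41*sqrt(3)/15 ≈ 21.134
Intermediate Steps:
Z = sqrt(3) ≈ 1.7320
R = -7/5 (R = -6/5 + (-4 + 3)/5 = -6/5 + (1/5)*(-1) = -6/5 - 1/5 = -7/5 ≈ -1.4000)
l(I, o) = 7/5 + o/3 (l(I, o) = o/3 - 1*(-7/5) = o*(1/3) + 7/5 = o/3 + 7/5 = 7/5 + o/3)
l(-1*0 + 1, 4)*(6 + Z) = (7/5 + (1/3)*4)*(6 + sqrt(3)) = (7/5 + 4/3)*(6 + sqrt(3)) = 41*(6 + sqrt(3))/15 = 82/5 + 41*sqrt(3)/15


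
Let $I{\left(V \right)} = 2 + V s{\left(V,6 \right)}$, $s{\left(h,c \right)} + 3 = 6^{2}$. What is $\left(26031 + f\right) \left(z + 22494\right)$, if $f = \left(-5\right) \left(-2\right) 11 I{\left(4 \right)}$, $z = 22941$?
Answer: $1852430385$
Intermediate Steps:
$s{\left(h,c \right)} = 33$ ($s{\left(h,c \right)} = -3 + 6^{2} = -3 + 36 = 33$)
$I{\left(V \right)} = 2 + 33 V$ ($I{\left(V \right)} = 2 + V 33 = 2 + 33 V$)
$f = 14740$ ($f = \left(-5\right) \left(-2\right) 11 \left(2 + 33 \cdot 4\right) = 10 \cdot 11 \left(2 + 132\right) = 110 \cdot 134 = 14740$)
$\left(26031 + f\right) \left(z + 22494\right) = \left(26031 + 14740\right) \left(22941 + 22494\right) = 40771 \cdot 45435 = 1852430385$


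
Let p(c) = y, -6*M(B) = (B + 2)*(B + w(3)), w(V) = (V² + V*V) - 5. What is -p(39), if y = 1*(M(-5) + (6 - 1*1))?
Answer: -9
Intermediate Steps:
w(V) = -5 + 2*V² (w(V) = (V² + V²) - 5 = 2*V² - 5 = -5 + 2*V²)
M(B) = -(2 + B)*(13 + B)/6 (M(B) = -(B + 2)*(B + (-5 + 2*3²))/6 = -(2 + B)*(B + (-5 + 2*9))/6 = -(2 + B)*(B + (-5 + 18))/6 = -(2 + B)*(B + 13)/6 = -(2 + B)*(13 + B)/6)
y = 9 (y = 1*((-13/3 - 5/2*(-5) - ⅙*(-5)²) + (6 - 1*1)) = 1*((-13/3 + 25/2 - ⅙*25) + (6 - 1)) = 1*((-13/3 + 25/2 - 25/6) + 5) = 1*(4 + 5) = 1*9 = 9)
p(c) = 9
-p(39) = -1*9 = -9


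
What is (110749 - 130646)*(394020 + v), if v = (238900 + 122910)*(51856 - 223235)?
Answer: 1233738196477090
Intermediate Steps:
v = -62006635990 (v = 361810*(-171379) = -62006635990)
(110749 - 130646)*(394020 + v) = (110749 - 130646)*(394020 - 62006635990) = -19897*(-62006241970) = 1233738196477090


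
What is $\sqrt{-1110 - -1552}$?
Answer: $\sqrt{442} \approx 21.024$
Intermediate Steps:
$\sqrt{-1110 - -1552} = \sqrt{-1110 + 1552} = \sqrt{442}$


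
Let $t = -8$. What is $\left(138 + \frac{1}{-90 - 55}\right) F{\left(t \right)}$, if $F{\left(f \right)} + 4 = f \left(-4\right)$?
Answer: $\frac{560252}{145} \approx 3863.8$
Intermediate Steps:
$F{\left(f \right)} = -4 - 4 f$ ($F{\left(f \right)} = -4 + f \left(-4\right) = -4 - 4 f$)
$\left(138 + \frac{1}{-90 - 55}\right) F{\left(t \right)} = \left(138 + \frac{1}{-90 - 55}\right) \left(-4 - -32\right) = \left(138 + \frac{1}{-145}\right) \left(-4 + 32\right) = \left(138 - \frac{1}{145}\right) 28 = \frac{20009}{145} \cdot 28 = \frac{560252}{145}$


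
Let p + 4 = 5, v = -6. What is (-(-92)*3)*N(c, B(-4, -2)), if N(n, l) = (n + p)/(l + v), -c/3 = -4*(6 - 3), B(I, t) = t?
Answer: -2553/2 ≈ -1276.5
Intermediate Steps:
p = 1 (p = -4 + 5 = 1)
c = 36 (c = -(-12)*(6 - 3) = -(-12)*3 = -3*(-12) = 36)
N(n, l) = (1 + n)/(-6 + l) (N(n, l) = (n + 1)/(l - 6) = (1 + n)/(-6 + l))
(-(-92)*3)*N(c, B(-4, -2)) = (-(-92)*3)*((1 + 36)/(-6 - 2)) = (-46*(-6))*(37/(-8)) = 276*(-⅛*37) = 276*(-37/8) = -2553/2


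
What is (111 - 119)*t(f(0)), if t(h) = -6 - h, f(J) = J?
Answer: 48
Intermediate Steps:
(111 - 119)*t(f(0)) = (111 - 119)*(-6 - 1*0) = -8*(-6 + 0) = -8*(-6) = 48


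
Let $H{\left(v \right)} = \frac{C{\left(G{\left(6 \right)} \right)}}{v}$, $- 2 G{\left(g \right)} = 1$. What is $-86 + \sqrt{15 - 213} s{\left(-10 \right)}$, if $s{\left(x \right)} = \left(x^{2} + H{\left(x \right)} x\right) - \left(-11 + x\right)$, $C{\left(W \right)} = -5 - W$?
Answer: $-86 + \frac{699 i \sqrt{22}}{2} \approx -86.0 + 1639.3 i$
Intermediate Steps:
$G{\left(g \right)} = - \frac{1}{2}$ ($G{\left(g \right)} = \left(- \frac{1}{2}\right) 1 = - \frac{1}{2}$)
$H{\left(v \right)} = - \frac{9}{2 v}$ ($H{\left(v \right)} = \frac{-5 - - \frac{1}{2}}{v} = \frac{-5 + \frac{1}{2}}{v} = - \frac{9}{2 v}$)
$s{\left(x \right)} = \frac{13}{2} + x^{2} - x$ ($s{\left(x \right)} = \left(x^{2} + - \frac{9}{2 x} x\right) - \left(-11 + x\right) = \left(x^{2} - \frac{9}{2}\right) - \left(-11 + x\right) = \left(- \frac{9}{2} + x^{2}\right) - \left(-11 + x\right) = \frac{13}{2} + x^{2} - x$)
$-86 + \sqrt{15 - 213} s{\left(-10 \right)} = -86 + \sqrt{15 - 213} \left(\frac{13}{2} + \left(-10\right)^{2} - -10\right) = -86 + \sqrt{-198} \left(\frac{13}{2} + 100 + 10\right) = -86 + 3 i \sqrt{22} \cdot \frac{233}{2} = -86 + \frac{699 i \sqrt{22}}{2}$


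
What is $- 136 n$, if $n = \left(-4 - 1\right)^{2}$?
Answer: $-3400$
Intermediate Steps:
$n = 25$ ($n = \left(-5\right)^{2} = 25$)
$- 136 n = \left(-136\right) 25 = -3400$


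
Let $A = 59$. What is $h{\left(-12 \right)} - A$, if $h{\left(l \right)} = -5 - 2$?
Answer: $-66$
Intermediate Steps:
$h{\left(l \right)} = -7$ ($h{\left(l \right)} = -5 - 2 = -7$)
$h{\left(-12 \right)} - A = -7 - 59 = -66$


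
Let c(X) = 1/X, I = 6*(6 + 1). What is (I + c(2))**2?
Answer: 7225/4 ≈ 1806.3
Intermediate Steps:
I = 42 (I = 6*7 = 42)
(I + c(2))**2 = (42 + 1/2)**2 = (85/2)**2 = 7225/4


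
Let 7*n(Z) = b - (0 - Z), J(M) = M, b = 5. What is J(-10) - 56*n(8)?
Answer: -114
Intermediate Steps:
n(Z) = 5/7 + Z/7 (n(Z) = (5 - (0 - Z))/7 = (5 - (-1)*Z)/7 = (5 + Z)/7 = 5/7 + Z/7)
J(-10) - 56*n(8) = -10 - 56*(5/7 + (⅐)*8) = -10 - 56*(5/7 + 8/7) = -10 - 56*13/7 = -10 - 104 = -114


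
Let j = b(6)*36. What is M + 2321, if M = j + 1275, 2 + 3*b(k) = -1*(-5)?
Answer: 3632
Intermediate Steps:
b(k) = 1 (b(k) = -2/3 + (-1*(-5))/3 = -2/3 + (1/3)*5 = -2/3 + 5/3 = 1)
j = 36 (j = 1*36 = 36)
M = 1311 (M = 36 + 1275 = 1311)
M + 2321 = 1311 + 2321 = 3632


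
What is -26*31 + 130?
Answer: -676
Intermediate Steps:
-26*31 + 130 = -806 + 130 = -676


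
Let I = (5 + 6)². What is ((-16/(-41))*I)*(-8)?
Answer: -15488/41 ≈ -377.76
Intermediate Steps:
I = 121 (I = 11² = 121)
((-16/(-41))*I)*(-8) = (-16/(-41)*121)*(-8) = (-16*(-1/41)*121)*(-8) = ((16/41)*121)*(-8) = (1936/41)*(-8) = -15488/41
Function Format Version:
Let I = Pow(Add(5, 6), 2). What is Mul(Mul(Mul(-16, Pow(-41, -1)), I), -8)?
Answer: Rational(-15488, 41) ≈ -377.76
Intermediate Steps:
I = 121 (I = Pow(11, 2) = 121)
Mul(Mul(Mul(-16, Pow(-41, -1)), I), -8) = Mul(Mul(Mul(-16, Pow(-41, -1)), 121), -8) = Mul(Mul(Mul(-16, Rational(-1, 41)), 121), -8) = Mul(Mul(Rational(16, 41), 121), -8) = Mul(Rational(1936, 41), -8) = Rational(-15488, 41)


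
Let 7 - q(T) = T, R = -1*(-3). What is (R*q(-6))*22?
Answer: 858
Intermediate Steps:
R = 3
q(T) = 7 - T
(R*q(-6))*22 = (3*(7 - 1*(-6)))*22 = (3*(7 + 6))*22 = (3*13)*22 = 39*22 = 858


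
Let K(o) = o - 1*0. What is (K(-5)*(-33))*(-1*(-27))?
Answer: 4455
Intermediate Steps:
K(o) = o (K(o) = o + 0 = o)
(K(-5)*(-33))*(-1*(-27)) = (-5*(-33))*(-1*(-27)) = 165*27 = 4455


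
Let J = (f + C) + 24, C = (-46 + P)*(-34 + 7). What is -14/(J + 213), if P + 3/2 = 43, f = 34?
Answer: -28/785 ≈ -0.035669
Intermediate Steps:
P = 83/2 (P = -3/2 + 43 = 83/2 ≈ 41.500)
C = 243/2 (C = (-46 + 83/2)*(-34 + 7) = -9/2*(-27) = 243/2 ≈ 121.50)
J = 359/2 (J = (34 + 243/2) + 24 = 311/2 + 24 = 359/2 ≈ 179.50)
-14/(J + 213) = -14/(359/2 + 213) = -14/(785/2) = (2/785)*(-14) = -28/785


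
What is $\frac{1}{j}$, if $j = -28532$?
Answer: $- \frac{1}{28532} \approx -3.5048 \cdot 10^{-5}$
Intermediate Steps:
$\frac{1}{j} = \frac{1}{-28532} = - \frac{1}{28532}$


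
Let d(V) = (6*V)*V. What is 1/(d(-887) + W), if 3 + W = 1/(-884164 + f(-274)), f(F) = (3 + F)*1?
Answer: 884435/4175073589784 ≈ 2.1184e-7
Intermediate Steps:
f(F) = 3 + F
W = -2653306/884435 (W = -3 + 1/(-884164 + (3 - 274)) = -3 + 1/(-884164 - 271) = -3 + 1/(-884435) = -3 - 1/884435 = -2653306/884435 ≈ -3.0000)
d(V) = 6*V²
1/(d(-887) + W) = 1/(6*(-887)² - 2653306/884435) = 1/(6*786769 - 2653306/884435) = 1/(4720614 - 2653306/884435) = 1/(4175073589784/884435) = 884435/4175073589784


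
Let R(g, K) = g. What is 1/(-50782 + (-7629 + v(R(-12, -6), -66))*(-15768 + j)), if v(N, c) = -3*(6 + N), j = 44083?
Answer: -1/215556247 ≈ -4.6392e-9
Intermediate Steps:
v(N, c) = -18 - 3*N
1/(-50782 + (-7629 + v(R(-12, -6), -66))*(-15768 + j)) = 1/(-50782 + (-7629 + (-18 - 3*(-12)))*(-15768 + 44083)) = 1/(-50782 + (-7629 + (-18 + 36))*28315) = 1/(-50782 + (-7629 + 18)*28315) = 1/(-50782 - 7611*28315) = 1/(-50782 - 215505465) = 1/(-215556247) = -1/215556247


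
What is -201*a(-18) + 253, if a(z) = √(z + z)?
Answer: 253 - 1206*I ≈ 253.0 - 1206.0*I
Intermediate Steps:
a(z) = √2*√z (a(z) = √(2*z) = √2*√z)
-201*a(-18) + 253 = -201*√2*√(-18) + 253 = -201*√2*3*I*√2 + 253 = -1206*I + 253 = 253 - 1206*I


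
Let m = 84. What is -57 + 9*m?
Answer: 699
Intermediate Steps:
-57 + 9*m = -57 + 9*84 = -57 + 756 = 699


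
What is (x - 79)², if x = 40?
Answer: 1521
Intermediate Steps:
(x - 79)² = (40 - 79)² = (-39)² = 1521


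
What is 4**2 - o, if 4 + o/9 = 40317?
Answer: -362801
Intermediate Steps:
o = 362817 (o = -36 + 9*40317 = -36 + 362853 = 362817)
4**2 - o = 4**2 - 1*362817 = 16 - 362817 = -362801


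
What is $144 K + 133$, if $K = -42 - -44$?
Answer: $421$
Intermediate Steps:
$K = 2$ ($K = -42 + 44 = 2$)
$144 K + 133 = 144 \cdot 2 + 133 = 288 + 133 = 421$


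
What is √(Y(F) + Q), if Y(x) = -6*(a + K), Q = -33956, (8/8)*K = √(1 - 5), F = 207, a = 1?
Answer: √(-33962 - 12*I) ≈ 0.0326 - 184.29*I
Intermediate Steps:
K = 2*I (K = √(1 - 5) = √(-4) = 2*I ≈ 2.0*I)
Y(x) = -6 - 12*I (Y(x) = -6*(1 + 2*I) = -6 - 12*I)
√(Y(F) + Q) = √((-6 - 12*I) - 33956) = √(-33962 - 12*I)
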